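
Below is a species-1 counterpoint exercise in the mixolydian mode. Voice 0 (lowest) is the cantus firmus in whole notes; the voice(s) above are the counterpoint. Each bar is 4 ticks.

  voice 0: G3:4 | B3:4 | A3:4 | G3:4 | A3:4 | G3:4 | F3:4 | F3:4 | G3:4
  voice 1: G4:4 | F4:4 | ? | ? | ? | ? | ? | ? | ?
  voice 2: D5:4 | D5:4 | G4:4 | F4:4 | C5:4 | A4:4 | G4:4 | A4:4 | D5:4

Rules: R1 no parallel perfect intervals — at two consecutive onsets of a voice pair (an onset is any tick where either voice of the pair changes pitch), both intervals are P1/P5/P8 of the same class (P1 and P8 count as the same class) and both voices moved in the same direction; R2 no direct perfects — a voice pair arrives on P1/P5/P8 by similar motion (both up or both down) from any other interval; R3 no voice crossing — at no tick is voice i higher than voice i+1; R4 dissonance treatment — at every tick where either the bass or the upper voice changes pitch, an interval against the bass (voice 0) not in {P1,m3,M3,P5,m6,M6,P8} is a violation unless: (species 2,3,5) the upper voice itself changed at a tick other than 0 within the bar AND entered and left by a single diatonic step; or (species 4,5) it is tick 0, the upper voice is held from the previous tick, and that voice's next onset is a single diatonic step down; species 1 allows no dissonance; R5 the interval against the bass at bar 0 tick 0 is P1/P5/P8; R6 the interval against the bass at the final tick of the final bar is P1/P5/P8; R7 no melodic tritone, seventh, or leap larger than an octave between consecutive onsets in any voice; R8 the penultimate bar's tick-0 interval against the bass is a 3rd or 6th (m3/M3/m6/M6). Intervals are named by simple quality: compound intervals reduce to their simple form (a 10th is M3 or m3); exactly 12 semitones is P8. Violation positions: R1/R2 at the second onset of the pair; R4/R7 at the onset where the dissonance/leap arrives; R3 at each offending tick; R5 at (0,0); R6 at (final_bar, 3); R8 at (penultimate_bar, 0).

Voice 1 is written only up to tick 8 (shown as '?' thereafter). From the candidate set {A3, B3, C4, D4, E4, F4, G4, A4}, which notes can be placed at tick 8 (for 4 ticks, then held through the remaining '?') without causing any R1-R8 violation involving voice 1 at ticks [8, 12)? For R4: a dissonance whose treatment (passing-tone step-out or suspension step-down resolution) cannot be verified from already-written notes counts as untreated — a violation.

A3: violates R2
B3: violates R4,R7
C4: violates R2
D4: violates R4
E4: violates R2
F4: legal
G4: violates R4
A4: violates R3

{F4}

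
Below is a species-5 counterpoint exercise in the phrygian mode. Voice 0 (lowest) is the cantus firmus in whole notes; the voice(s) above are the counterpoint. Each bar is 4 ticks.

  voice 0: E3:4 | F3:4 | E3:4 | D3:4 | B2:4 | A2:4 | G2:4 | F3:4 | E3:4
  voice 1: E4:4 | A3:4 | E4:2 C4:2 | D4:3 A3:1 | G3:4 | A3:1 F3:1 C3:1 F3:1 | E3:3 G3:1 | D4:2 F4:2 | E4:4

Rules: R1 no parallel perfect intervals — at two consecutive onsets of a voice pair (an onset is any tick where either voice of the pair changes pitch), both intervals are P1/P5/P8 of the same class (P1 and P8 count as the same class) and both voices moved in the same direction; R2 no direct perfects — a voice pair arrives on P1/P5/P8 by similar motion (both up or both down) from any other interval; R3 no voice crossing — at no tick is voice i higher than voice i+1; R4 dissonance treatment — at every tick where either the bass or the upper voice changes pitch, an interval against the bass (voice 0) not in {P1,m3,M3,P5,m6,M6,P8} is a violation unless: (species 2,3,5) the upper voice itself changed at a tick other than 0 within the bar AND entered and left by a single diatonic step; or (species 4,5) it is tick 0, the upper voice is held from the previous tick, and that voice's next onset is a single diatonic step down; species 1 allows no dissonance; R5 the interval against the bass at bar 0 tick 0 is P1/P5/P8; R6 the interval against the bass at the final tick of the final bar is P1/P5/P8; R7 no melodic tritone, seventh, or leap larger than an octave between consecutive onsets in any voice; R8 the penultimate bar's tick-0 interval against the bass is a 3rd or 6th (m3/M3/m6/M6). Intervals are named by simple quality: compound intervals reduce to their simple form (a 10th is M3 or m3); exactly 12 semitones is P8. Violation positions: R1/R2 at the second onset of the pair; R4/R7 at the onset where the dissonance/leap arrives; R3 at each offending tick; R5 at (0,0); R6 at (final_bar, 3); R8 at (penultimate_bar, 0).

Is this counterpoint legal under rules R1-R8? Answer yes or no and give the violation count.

bar 0: v0=E3 v1=E4 (P8)
bar 1: v0=F3 v1=A3 (M3)
bar 2: v0=E3 v1=E4 (P8)
bar 3: v0=D3 v1=D4 (P8)
bar 4: v0=B2 v1=G3 (m6)
bar 5: v0=A2 v1=A3 (P8)
bar 6: v0=G2 v1=E3 (M6)
bar 7: v0=F3 v1=D4 (M6)
bar 8: v0=E3 v1=E4 (P8)
  R7 @ bar7.0: G2->F3 leap 10st
  R1 @ bar8.0: F3/F4 P8 -> E3/E4 P8 similar

No (2 violations)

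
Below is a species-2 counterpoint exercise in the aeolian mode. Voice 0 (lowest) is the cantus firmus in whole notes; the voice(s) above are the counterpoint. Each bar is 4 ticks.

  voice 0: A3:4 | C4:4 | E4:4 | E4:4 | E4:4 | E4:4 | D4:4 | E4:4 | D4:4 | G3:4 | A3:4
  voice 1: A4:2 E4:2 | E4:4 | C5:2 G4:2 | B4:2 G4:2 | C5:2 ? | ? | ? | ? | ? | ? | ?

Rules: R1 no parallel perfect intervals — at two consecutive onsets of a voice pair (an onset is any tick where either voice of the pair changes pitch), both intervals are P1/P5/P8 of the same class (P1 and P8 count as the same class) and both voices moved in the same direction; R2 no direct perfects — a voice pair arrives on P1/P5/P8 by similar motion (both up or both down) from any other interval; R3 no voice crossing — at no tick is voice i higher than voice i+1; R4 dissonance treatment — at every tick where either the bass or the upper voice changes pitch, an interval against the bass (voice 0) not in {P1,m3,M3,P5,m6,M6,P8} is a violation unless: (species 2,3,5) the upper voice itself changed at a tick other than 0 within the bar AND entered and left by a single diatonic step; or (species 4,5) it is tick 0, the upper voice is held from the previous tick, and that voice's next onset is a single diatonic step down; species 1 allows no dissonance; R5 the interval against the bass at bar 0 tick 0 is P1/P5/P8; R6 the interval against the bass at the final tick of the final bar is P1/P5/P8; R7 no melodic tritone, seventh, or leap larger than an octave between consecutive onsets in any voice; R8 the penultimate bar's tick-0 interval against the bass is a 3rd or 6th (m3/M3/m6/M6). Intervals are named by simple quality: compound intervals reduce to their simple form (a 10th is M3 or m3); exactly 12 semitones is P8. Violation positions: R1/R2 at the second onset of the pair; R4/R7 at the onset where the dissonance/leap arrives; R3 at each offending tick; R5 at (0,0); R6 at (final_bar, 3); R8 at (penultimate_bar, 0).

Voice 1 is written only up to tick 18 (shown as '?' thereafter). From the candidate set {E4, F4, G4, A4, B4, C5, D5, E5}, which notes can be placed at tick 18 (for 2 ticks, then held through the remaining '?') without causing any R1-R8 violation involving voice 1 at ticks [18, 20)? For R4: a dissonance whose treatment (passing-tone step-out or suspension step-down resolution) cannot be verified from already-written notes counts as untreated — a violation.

{B4, C5, E4, E5, G4}

E4: legal
F4: violates R4
G4: legal
A4: violates R4
B4: legal
C5: legal
D5: violates R4
E5: legal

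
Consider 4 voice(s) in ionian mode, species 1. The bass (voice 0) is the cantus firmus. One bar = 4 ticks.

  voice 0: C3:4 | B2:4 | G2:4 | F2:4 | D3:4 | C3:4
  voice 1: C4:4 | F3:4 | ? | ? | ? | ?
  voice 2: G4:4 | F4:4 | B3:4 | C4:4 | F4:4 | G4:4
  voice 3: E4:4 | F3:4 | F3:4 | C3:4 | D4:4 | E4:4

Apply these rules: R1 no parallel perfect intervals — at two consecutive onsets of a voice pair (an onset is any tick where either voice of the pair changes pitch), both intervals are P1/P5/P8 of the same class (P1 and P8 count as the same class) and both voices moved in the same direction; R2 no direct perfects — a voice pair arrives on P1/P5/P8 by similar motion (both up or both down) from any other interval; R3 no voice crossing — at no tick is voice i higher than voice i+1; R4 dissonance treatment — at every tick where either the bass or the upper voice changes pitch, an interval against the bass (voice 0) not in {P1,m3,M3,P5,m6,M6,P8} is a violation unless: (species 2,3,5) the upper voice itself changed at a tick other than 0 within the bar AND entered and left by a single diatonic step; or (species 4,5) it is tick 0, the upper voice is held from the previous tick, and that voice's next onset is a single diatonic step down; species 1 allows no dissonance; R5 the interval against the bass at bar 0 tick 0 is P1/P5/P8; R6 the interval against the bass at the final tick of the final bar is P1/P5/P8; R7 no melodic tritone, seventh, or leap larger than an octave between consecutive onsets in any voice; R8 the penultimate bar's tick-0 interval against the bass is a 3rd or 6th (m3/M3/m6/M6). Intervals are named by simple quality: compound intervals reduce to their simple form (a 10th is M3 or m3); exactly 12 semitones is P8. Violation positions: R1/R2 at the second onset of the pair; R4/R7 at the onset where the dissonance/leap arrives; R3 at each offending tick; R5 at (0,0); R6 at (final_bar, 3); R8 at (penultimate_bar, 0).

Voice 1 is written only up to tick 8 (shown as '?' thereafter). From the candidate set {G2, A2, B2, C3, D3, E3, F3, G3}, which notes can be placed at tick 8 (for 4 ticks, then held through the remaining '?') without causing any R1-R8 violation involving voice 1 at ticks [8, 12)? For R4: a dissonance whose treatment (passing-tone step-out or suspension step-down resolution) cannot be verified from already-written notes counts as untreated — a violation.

G2: violates R2,R7
A2: violates R4
B2: violates R1,R7
C3: violates R4
D3: violates R2
E3: violates R2
F3: violates R4
G3: legal

{G3}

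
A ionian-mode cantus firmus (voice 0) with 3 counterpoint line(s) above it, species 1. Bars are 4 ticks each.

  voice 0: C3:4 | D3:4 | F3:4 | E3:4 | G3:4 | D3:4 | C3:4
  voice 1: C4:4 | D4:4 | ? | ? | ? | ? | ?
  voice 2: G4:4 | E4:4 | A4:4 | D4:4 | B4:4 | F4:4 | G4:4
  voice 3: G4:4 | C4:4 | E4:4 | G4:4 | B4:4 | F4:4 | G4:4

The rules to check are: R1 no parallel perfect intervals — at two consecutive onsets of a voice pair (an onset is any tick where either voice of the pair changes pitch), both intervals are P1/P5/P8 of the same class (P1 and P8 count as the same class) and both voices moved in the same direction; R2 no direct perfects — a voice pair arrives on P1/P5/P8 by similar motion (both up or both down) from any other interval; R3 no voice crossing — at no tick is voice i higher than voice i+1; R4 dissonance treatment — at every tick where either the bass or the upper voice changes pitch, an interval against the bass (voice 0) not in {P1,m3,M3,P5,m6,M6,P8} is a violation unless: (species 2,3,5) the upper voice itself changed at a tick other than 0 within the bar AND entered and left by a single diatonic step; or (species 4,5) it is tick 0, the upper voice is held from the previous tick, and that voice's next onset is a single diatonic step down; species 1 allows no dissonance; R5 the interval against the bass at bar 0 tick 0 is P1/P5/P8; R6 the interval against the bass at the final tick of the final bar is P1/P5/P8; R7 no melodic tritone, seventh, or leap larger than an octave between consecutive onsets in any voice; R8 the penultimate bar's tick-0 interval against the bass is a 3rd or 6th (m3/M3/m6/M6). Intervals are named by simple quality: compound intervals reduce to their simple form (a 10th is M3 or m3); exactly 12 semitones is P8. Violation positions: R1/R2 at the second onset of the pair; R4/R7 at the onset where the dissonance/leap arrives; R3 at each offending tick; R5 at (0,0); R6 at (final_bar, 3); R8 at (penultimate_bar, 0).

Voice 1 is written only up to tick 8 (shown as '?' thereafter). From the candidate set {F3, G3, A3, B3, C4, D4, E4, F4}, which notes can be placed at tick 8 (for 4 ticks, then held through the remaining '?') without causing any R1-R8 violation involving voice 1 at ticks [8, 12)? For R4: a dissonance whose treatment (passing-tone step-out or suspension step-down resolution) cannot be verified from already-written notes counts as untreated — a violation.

{A3, C4, D4, F3}

F3: legal
G3: violates R4
A3: legal
B3: violates R4
C4: legal
D4: legal
E4: violates R2,R4
F4: violates R1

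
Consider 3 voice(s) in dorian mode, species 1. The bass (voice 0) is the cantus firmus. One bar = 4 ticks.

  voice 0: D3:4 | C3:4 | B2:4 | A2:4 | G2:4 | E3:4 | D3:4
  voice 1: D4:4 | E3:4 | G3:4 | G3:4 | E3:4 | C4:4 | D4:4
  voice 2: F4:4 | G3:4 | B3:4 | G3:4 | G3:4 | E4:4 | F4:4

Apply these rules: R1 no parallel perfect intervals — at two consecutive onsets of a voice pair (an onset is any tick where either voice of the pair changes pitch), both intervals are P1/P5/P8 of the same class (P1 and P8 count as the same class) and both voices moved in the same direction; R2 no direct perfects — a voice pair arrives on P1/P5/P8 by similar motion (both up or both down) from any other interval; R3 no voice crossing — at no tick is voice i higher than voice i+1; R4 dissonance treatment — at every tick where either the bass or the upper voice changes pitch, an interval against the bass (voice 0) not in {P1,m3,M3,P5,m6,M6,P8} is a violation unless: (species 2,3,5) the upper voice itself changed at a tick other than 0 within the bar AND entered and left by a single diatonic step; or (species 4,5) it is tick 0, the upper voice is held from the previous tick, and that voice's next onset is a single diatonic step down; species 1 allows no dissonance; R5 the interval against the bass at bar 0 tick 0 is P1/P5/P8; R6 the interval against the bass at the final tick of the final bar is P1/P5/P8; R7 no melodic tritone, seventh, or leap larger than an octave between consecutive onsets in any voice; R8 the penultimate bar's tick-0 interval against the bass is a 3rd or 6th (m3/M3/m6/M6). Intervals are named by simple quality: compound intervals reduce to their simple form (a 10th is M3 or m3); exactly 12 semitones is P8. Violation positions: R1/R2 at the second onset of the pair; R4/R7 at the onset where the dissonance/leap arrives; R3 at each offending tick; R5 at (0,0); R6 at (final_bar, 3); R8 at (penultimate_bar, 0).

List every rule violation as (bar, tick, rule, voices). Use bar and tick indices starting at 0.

(0, 0, R5, (0, 2))
(1, 0, R2, (0, 2))
(1, 0, R7, (1,))
(1, 0, R7, (2,))
(3, 0, R4, (0, 1))
(3, 0, R4, (0, 2))
(5, 0, R1, (0, 2))
(5, 0, R8, (0, 2))
(6, 3, R6, (0, 2))

bar 0: v0=D3 v1=D4 v2=F4 downbeat m3
bar 1: v0=C3 v1=E3 v2=G3 downbeat P5
bar 2: v0=B2 v1=G3 v2=B3 downbeat P8
bar 3: v0=A2 v1=G3 v2=G3 downbeat m7
bar 4: v0=G2 v1=E3 v2=G3 downbeat P8
bar 5: v0=E3 v1=C4 v2=E4 downbeat P8
bar 6: v0=D3 v1=D4 v2=F4 downbeat m3
  -> R5 @ bar 0 tick 0 v(0, 2): opens on m3
  -> R2 @ bar 1 tick 0 v(0, 2): D3/F4 m3 -> C3/G3 P5 similar
  -> R7 @ bar 1 tick 0 v(1,): D4->E3 leap 10st
  -> R7 @ bar 1 tick 0 v(2,): F4->G3 leap 10st
  -> R4 @ bar 3 tick 0 v(0, 1): A2/G3 m7 untreated
  -> R4 @ bar 3 tick 0 v(0, 2): A2/G3 m7 untreated
  -> R1 @ bar 5 tick 0 v(0, 2): G2/G3 P8 -> E3/E4 P8 similar
  -> R8 @ bar 5 tick 0 v(0, 2): penult P8 not 3rd/6th
  -> R6 @ bar 6 tick 3 v(0, 2): closes on m3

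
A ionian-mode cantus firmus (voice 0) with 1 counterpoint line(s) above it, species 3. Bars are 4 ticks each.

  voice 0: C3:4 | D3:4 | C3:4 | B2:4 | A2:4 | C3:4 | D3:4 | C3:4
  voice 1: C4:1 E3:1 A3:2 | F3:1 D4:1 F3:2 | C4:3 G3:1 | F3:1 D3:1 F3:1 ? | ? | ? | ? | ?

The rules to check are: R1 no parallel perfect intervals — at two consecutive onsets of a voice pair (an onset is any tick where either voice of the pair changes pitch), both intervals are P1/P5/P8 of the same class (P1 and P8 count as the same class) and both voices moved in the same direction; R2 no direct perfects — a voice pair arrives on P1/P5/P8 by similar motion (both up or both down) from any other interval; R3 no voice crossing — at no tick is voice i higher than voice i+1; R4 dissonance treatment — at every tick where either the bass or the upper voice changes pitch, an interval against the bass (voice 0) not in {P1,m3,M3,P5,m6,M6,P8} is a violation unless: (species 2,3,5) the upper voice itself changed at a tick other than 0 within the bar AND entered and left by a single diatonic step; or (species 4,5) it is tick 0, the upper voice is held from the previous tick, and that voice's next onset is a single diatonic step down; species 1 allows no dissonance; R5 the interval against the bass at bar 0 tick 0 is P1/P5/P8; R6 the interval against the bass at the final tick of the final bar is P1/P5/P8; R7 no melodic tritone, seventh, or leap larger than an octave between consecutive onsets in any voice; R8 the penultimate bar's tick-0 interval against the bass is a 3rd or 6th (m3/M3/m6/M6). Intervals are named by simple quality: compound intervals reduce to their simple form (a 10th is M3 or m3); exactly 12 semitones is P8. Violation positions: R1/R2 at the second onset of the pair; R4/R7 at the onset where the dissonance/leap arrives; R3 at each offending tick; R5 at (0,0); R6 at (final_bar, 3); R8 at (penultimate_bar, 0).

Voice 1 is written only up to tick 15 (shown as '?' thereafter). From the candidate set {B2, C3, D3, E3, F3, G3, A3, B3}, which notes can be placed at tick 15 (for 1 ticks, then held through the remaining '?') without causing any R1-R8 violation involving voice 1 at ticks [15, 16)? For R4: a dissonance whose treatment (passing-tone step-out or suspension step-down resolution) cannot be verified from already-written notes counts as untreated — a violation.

B2: violates R7
C3: violates R4
D3: legal
E3: violates R4
F3: legal
G3: legal
A3: violates R4
B3: violates R7

{D3, F3, G3}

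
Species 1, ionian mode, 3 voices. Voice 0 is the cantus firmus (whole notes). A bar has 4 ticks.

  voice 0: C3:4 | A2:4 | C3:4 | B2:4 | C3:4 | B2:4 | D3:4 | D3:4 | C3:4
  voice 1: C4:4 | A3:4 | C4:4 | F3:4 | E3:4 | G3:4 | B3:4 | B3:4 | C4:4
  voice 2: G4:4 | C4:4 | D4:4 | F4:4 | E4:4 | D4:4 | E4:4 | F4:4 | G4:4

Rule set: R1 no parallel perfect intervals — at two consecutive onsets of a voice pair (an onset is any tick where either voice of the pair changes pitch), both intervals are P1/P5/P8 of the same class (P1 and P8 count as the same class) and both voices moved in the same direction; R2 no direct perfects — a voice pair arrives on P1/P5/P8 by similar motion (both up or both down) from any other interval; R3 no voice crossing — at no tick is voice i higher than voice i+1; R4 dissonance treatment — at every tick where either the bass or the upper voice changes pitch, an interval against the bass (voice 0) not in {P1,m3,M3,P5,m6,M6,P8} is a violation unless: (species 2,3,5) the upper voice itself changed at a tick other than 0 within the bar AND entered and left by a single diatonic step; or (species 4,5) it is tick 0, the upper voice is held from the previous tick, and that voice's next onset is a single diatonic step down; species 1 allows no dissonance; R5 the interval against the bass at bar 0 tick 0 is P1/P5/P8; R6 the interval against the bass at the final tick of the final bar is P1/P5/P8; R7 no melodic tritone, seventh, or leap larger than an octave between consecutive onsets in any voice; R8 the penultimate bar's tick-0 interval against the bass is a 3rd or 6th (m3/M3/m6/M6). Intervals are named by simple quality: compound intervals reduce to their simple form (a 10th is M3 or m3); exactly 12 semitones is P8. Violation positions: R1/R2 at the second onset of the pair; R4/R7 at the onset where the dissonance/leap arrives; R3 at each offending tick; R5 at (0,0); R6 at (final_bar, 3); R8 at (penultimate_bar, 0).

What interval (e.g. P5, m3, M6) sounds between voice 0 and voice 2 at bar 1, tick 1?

m3

voice 0=A2 voice 2=C4 -> m3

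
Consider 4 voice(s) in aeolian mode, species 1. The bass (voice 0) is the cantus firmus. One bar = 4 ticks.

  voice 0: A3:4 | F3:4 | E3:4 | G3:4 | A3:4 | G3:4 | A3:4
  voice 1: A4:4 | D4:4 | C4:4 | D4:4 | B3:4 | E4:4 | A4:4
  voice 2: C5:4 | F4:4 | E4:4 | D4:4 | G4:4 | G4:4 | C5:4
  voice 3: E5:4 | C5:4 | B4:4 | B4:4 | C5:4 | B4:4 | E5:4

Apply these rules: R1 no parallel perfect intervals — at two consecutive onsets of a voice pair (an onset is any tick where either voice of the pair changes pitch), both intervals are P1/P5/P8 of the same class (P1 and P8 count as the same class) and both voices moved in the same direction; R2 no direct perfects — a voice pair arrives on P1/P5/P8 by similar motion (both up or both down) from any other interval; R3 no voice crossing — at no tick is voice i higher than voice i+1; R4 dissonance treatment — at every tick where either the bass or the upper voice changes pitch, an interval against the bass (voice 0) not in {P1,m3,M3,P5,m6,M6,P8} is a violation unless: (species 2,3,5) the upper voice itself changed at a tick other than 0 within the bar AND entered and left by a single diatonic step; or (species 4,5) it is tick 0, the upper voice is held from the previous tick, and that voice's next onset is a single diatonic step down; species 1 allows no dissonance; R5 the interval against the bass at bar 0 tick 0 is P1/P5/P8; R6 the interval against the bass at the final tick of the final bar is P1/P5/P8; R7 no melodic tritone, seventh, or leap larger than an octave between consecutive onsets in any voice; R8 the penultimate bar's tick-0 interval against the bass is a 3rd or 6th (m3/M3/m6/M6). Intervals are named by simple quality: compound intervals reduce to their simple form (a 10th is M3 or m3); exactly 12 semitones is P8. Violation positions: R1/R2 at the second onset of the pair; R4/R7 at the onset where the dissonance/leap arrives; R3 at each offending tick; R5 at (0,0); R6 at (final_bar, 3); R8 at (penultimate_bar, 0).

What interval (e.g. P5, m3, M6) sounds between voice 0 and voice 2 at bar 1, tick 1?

P8

voice 0=F3 voice 2=F4 -> P8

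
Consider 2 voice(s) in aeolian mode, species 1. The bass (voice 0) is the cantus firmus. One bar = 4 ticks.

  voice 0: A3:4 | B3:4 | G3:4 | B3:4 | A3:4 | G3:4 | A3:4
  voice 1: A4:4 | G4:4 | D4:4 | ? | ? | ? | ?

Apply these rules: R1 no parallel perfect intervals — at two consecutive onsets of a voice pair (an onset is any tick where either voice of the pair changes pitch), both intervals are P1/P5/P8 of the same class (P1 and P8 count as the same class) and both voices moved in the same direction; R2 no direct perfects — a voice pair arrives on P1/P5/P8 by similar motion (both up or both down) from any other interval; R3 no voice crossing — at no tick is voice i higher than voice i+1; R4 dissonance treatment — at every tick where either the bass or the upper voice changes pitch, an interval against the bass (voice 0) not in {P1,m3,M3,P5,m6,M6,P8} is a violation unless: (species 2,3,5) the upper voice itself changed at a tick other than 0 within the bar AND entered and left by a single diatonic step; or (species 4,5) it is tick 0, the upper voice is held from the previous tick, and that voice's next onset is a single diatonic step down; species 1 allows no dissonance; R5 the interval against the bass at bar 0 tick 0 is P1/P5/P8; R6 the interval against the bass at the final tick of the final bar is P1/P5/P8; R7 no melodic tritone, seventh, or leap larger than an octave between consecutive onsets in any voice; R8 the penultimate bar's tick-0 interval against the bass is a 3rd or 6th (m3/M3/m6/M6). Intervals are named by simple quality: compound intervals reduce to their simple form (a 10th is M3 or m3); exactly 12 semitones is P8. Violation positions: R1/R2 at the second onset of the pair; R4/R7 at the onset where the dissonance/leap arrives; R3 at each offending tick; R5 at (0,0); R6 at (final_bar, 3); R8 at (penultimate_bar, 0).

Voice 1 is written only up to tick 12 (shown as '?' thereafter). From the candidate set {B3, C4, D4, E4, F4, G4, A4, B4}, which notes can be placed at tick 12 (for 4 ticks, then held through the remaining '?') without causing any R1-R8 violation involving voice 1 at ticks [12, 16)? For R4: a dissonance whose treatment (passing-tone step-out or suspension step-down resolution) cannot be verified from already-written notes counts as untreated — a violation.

{B3, D4, G4}

B3: legal
C4: violates R4
D4: legal
E4: violates R4
F4: violates R4
G4: legal
A4: violates R4
B4: violates R2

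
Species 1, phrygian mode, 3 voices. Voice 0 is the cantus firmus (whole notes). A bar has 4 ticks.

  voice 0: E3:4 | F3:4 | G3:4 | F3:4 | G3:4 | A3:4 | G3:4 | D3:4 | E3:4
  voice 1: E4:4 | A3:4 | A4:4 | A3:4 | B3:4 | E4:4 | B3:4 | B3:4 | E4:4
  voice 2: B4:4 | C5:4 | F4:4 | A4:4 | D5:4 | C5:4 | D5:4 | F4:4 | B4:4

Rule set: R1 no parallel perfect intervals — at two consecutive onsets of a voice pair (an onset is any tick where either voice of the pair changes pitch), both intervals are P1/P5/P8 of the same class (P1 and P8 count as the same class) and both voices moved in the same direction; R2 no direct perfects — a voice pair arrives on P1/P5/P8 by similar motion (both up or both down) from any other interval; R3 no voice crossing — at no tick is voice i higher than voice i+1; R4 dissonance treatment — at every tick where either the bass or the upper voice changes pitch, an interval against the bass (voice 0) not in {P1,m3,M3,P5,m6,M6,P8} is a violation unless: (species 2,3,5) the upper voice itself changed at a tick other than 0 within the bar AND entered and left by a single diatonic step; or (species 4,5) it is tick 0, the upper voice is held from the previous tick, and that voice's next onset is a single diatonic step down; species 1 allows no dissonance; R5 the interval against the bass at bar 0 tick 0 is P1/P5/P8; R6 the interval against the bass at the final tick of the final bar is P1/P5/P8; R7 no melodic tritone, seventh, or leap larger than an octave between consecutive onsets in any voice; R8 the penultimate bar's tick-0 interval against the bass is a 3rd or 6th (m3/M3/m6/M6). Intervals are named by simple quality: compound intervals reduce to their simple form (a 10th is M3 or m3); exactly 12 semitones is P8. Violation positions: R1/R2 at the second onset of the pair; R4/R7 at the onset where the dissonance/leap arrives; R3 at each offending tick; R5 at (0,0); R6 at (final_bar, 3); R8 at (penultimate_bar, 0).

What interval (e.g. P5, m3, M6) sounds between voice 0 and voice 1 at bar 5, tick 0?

P5

voice 0=A3 voice 1=E4 -> P5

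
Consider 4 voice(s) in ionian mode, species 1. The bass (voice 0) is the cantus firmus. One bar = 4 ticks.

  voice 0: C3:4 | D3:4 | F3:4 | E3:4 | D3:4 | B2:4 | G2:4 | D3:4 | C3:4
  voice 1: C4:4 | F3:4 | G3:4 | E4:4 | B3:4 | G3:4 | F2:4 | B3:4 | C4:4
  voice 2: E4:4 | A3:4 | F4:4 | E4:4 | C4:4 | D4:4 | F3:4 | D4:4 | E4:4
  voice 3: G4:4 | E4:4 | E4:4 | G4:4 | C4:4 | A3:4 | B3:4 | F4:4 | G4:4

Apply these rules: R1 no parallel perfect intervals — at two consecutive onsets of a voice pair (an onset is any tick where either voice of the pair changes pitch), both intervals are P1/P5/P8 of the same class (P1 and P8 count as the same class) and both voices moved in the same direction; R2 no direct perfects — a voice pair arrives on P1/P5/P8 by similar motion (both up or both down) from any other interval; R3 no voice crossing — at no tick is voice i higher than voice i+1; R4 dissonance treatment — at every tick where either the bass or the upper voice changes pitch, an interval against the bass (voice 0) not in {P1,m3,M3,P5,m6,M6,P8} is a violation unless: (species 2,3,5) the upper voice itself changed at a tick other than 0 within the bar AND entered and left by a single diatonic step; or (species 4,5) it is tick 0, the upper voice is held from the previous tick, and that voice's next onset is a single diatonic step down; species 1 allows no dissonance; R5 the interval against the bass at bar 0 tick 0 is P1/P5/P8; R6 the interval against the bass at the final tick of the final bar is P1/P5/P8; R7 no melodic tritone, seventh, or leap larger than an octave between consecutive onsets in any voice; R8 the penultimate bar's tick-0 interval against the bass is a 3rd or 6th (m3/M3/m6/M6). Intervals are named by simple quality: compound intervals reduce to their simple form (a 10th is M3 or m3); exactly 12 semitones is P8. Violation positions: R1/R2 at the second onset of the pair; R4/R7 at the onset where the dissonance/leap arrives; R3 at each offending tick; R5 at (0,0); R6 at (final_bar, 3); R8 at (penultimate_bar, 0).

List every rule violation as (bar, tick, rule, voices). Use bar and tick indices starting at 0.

(0, 0, R5, (0, 2))
(1, 0, R2, (2, 3))
(1, 0, R4, (0, 3))
(2, 0, R2, (0, 2))
(2, 0, R3, (2, 3))
(2, 0, R4, (0, 1))
(2, 0, R4, (0, 3))
(2, 1, R3, (2, 3))
(2, 2, R3, (2, 3))
(2, 3, R3, (2, 3))
(3, 0, R1, (0, 2))
(4, 0, R2, (2, 3))
(4, 0, R4, (0, 2))
(4, 0, R4, (0, 3))
(5, 0, R3, (2, 3))
(5, 0, R4, (0, 3))
(5, 1, R3, (2, 3))
(5, 2, R3, (2, 3))
(5, 3, R3, (2, 3))
(6, 0, R2, (1, 2))
(6, 0, R3, (0, 1))
(6, 0, R4, (0, 1))
(6, 0, R4, (0, 2))
(6, 0, R7, (1,))
(6, 1, R3, (0, 1))
(6, 2, R3, (0, 1))
(6, 3, R3, (0, 1))
(7, 0, R2, (0, 2))
(7, 0, R7, (1,))
(7, 0, R7, (3,))
(7, 0, R8, (0, 2))
(8, 0, R2, (1, 3))
(8, 3, R6, (0, 2))

bar 0: v0=C3 v1=C4 v2=E4 v3=G4 downbeat P5
bar 1: v0=D3 v1=F3 v2=A3 v3=E4 downbeat M2
bar 2: v0=F3 v1=G3 v2=F4 v3=E4 downbeat M7
bar 3: v0=E3 v1=E4 v2=E4 v3=G4 downbeat m3
bar 4: v0=D3 v1=B3 v2=C4 v3=C4 downbeat m7
bar 5: v0=B2 v1=G3 v2=D4 v3=A3 downbeat m7
bar 6: v0=G2 v1=F2 v2=F3 v3=B3 downbeat M3
bar 7: v0=D3 v1=B3 v2=D4 v3=F4 downbeat m3
bar 8: v0=C3 v1=C4 v2=E4 v3=G4 downbeat P5
  -> R5 @ bar 0 tick 0 v(0, 2): opens on M3
  -> R2 @ bar 1 tick 0 v(2, 3): E4/G4 m3 -> A3/E4 P5 similar
  -> R4 @ bar 1 tick 0 v(0, 3): D3/E4 M2 untreated
  -> R2 @ bar 2 tick 0 v(0, 2): D3/A3 P5 -> F3/F4 P8 similar
  -> R3 @ bar 2 tick 0 v(2, 3): F4 above E4
  -> R4 @ bar 2 tick 0 v(0, 1): F3/G3 M2 untreated
  -> R4 @ bar 2 tick 0 v(0, 3): F3/E4 M7 untreated
  -> R3 @ bar 2 tick 1 v(2, 3): F4 above E4
  -> R3 @ bar 2 tick 2 v(2, 3): F4 above E4
  -> R3 @ bar 2 tick 3 v(2, 3): F4 above E4
  -> R1 @ bar 3 tick 0 v(0, 2): F3/F4 P8 -> E3/E4 P8 similar
  -> R2 @ bar 4 tick 0 v(2, 3): E4/G4 m3 -> C4/C4 P1 similar
  -> R4 @ bar 4 tick 0 v(0, 2): D3/C4 m7 untreated
  -> R4 @ bar 4 tick 0 v(0, 3): D3/C4 m7 untreated
  -> R3 @ bar 5 tick 0 v(2, 3): D4 above A3
  -> R4 @ bar 5 tick 0 v(0, 3): B2/A3 m7 untreated
  -> R3 @ bar 5 tick 1 v(2, 3): D4 above A3
  -> R3 @ bar 5 tick 2 v(2, 3): D4 above A3
  -> R3 @ bar 5 tick 3 v(2, 3): D4 above A3
  -> R2 @ bar 6 tick 0 v(1, 2): G3/D4 P5 -> F2/F3 P8 similar
  -> R3 @ bar 6 tick 0 v(0, 1): G2 above F2
  -> R4 @ bar 6 tick 0 v(0, 1): G2/F2 M2 untreated
  -> R4 @ bar 6 tick 0 v(0, 2): G2/F3 m7 untreated
  -> R7 @ bar 6 tick 0 v(1,): G3->F2 leap 14st
  -> R3 @ bar 6 tick 1 v(0, 1): G2 above F2
  -> R3 @ bar 6 tick 2 v(0, 1): G2 above F2
  -> R3 @ bar 6 tick 3 v(0, 1): G2 above F2
  -> R2 @ bar 7 tick 0 v(0, 2): G2/F3 m7 -> D3/D4 P8 similar
  -> R7 @ bar 7 tick 0 v(1,): F2->B3 leap 18st
  -> R7 @ bar 7 tick 0 v(3,): B3->F4 leap 6st
  -> R8 @ bar 7 tick 0 v(0, 2): penult P8 not 3rd/6th
  -> R2 @ bar 8 tick 0 v(1, 3): B3/F4 TT -> C4/G4 P5 similar
  -> R6 @ bar 8 tick 3 v(0, 2): closes on M3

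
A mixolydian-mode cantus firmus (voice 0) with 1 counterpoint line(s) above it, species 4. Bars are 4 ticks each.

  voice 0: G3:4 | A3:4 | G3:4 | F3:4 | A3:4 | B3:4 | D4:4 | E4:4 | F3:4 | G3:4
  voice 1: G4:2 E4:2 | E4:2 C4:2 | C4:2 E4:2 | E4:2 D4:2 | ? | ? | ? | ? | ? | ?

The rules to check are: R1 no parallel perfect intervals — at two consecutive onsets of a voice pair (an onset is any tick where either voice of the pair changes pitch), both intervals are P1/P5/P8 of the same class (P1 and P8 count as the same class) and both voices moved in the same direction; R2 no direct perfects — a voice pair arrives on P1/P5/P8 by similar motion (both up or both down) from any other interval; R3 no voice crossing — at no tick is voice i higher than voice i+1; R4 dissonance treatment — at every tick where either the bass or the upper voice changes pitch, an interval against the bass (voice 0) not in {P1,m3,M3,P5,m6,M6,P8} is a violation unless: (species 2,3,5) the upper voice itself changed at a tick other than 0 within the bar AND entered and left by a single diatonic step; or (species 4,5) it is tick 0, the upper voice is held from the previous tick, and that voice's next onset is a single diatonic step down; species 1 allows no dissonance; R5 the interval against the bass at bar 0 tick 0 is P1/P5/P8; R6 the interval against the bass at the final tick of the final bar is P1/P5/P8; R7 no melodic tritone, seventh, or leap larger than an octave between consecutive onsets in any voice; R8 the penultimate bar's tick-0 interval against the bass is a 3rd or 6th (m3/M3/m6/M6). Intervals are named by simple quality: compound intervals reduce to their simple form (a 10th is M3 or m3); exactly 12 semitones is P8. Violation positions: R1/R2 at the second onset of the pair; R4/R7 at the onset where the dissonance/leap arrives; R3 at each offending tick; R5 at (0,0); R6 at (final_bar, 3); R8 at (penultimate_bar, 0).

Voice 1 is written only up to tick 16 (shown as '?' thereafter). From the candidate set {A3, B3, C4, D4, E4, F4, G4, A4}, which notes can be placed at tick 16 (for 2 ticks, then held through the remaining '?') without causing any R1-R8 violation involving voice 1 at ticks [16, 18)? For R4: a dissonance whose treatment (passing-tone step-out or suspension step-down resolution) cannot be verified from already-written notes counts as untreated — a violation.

A3: legal
B3: violates R4
C4: legal
D4: violates R4
E4: violates R2
F4: legal
G4: violates R4
A4: violates R2

{A3, C4, F4}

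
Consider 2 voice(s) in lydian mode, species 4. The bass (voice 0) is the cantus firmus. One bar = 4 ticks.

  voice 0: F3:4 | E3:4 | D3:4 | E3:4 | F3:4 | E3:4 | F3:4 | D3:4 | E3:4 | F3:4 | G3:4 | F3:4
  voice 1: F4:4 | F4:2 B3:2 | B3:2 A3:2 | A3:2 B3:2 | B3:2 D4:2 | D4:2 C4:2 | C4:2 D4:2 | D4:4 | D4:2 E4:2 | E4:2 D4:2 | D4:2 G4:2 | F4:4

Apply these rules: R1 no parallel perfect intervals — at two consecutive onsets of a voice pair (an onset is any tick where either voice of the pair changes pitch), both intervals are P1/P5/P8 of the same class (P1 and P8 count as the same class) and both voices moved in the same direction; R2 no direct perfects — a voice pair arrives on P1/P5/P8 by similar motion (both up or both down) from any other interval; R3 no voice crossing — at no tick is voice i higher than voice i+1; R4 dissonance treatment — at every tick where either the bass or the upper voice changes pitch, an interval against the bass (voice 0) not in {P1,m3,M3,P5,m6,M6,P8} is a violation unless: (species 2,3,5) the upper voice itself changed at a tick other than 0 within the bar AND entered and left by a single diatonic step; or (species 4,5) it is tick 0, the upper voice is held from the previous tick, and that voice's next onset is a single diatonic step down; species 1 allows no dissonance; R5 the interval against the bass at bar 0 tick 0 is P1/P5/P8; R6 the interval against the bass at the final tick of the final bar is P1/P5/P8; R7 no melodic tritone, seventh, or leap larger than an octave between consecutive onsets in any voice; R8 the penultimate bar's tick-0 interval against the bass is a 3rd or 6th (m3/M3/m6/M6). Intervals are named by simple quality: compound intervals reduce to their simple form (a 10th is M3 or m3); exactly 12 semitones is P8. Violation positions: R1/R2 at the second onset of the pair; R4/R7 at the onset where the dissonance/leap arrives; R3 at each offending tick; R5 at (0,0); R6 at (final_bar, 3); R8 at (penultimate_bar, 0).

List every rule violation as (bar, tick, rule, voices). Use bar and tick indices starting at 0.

(1, 0, R4, (0, 1))
(1, 2, R7, (1,))
(3, 0, R4, (0, 1))
(4, 0, R4, (0, 1))
(8, 0, R4, (0, 1))
(10, 0, R8, (0, 1))
(11, 0, R1, (0, 1))

bar 0: v0=F3 v1=F4 downbeat P8
bar 1: v0=E3 v1=F4 downbeat m2
bar 2: v0=D3 v1=B3 downbeat M6
bar 3: v0=E3 v1=A3 downbeat P4
bar 4: v0=F3 v1=B3 downbeat TT
bar 5: v0=E3 v1=D4 downbeat m7
bar 6: v0=F3 v1=C4 downbeat P5
bar 7: v0=D3 v1=D4 downbeat P8
bar 8: v0=E3 v1=D4 downbeat m7
bar 9: v0=F3 v1=E4 downbeat M7
bar 10: v0=G3 v1=D4 downbeat P5
bar 11: v0=F3 v1=F4 downbeat P8
  -> R4 @ bar 1 tick 0 v(0, 1): E3/F4 m2 untreated
  -> R7 @ bar 1 tick 2 v(1,): F4->B3 leap 6st
  -> R4 @ bar 3 tick 0 v(0, 1): E3/A3 P4 untreated
  -> R4 @ bar 4 tick 0 v(0, 1): F3/B3 TT untreated
  -> R4 @ bar 8 tick 0 v(0, 1): E3/D4 m7 untreated
  -> R8 @ bar 10 tick 0 v(0, 1): penult P5 not 3rd/6th
  -> R1 @ bar 11 tick 0 v(0, 1): G3/G4 P8 -> F3/F4 P8 similar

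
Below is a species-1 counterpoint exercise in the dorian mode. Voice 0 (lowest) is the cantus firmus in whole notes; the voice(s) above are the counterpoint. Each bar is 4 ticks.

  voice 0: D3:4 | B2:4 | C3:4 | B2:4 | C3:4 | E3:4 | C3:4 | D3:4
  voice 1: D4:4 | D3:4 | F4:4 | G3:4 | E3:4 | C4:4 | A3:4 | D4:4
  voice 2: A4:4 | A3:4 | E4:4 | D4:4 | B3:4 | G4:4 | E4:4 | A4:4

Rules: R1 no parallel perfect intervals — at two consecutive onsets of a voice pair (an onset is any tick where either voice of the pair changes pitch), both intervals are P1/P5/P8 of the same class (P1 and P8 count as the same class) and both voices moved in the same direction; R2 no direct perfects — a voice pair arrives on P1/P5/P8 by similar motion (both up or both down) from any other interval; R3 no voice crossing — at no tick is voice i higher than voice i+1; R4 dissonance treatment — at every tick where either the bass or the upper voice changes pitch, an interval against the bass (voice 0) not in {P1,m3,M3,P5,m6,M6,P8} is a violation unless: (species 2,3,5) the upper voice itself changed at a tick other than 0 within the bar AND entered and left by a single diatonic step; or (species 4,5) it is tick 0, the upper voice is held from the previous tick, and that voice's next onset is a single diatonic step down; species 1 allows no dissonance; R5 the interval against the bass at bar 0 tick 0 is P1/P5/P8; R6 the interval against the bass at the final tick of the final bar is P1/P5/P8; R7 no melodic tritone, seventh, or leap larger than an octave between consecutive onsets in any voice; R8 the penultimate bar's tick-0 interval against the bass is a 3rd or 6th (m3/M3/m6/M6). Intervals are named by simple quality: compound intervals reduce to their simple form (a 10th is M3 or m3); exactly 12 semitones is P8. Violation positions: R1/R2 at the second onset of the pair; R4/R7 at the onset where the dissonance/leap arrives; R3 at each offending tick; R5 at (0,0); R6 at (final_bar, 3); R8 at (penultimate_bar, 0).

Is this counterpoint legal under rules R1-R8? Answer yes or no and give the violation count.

bar 0: v0=D3 v1=D4 v2=A4 (P5)
bar 1: v0=B2 v1=D3 v2=A3 (m7)
bar 2: v0=C3 v1=F4 v2=E4 (M3)
bar 3: v0=B2 v1=G3 v2=D4 (m3)
bar 4: v0=C3 v1=E3 v2=B3 (M7)
bar 5: v0=E3 v1=C4 v2=G4 (m3)
bar 6: v0=C3 v1=A3 v2=E4 (M3)
bar 7: v0=D3 v1=D4 v2=A4 (P5)
  R1 @ bar1.0: D4/A4 P5 -> D3/A3 P5 similar
  R4 @ bar1.0: B2/A3 m7 untreated
  R3 @ bar2.0: F4 above E4
  R4 @ bar2.0: C3/F4 P4 untreated
  R7 @ bar2.0: D3->F4 leap 15st
  R3 @ bar2.1: F4 above E4
  R3 @ bar2.2: F4 above E4
  R3 @ bar2.3: F4 above E4
  R2 @ bar3.0: F4/E4 m2 -> G3/D4 P5 similar
  R7 @ bar3.0: F4->G3 leap 10st
  R1 @ bar4.0: G3/D4 P5 -> E3/B3 P5 similar
  R4 @ bar4.0: C3/B3 M7 untreated
  R1 @ bar5.0: E3/B3 P5 -> C4/G4 P5 similar
  R1 @ bar6.0: C4/G4 P5 -> A3/E4 P5 similar
  R1 @ bar7.0: A3/E4 P5 -> D4/A4 P5 similar
  R2 @ bar7.0: C3/A3 M6 -> D3/D4 P8 similar
  R2 @ bar7.0: C3/E4 M3 -> D3/A4 P5 similar

No (17 violations)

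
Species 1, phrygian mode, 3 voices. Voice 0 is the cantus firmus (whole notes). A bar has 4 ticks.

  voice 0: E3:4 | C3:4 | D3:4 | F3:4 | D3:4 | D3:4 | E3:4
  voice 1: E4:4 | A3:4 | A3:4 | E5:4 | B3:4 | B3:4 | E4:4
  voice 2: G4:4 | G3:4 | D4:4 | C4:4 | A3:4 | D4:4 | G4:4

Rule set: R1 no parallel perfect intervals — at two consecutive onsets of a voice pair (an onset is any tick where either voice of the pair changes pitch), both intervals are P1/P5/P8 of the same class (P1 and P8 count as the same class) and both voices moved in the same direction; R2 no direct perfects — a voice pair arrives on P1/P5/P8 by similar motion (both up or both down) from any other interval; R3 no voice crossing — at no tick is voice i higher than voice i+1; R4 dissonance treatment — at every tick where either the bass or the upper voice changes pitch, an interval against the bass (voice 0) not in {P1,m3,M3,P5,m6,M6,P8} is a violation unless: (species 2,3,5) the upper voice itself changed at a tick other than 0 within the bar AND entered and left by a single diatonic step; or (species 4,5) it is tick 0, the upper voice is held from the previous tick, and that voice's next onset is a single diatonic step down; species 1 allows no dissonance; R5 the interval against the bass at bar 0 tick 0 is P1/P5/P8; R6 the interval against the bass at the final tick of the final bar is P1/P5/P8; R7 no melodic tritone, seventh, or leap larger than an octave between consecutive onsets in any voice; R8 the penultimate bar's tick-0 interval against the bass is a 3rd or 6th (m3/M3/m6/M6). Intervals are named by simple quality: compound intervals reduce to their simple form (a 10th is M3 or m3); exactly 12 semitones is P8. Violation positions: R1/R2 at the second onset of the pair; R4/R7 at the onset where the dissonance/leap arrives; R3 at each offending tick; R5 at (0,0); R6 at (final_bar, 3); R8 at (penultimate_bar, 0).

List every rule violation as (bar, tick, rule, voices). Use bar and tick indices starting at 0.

bar 0: v0=E3 v1=E4 v2=G4 downbeat m3
bar 1: v0=C3 v1=A3 v2=G3 downbeat P5
bar 2: v0=D3 v1=A3 v2=D4 downbeat P8
bar 3: v0=F3 v1=E5 v2=C4 downbeat P5
bar 4: v0=D3 v1=B3 v2=A3 downbeat P5
bar 5: v0=D3 v1=B3 v2=D4 downbeat P8
bar 6: v0=E3 v1=E4 v2=G4 downbeat m3
  -> R5 @ bar 0 tick 0 v(0, 2): opens on m3
  -> R2 @ bar 1 tick 0 v(0, 2): E3/G4 m3 -> C3/G3 P5 similar
  -> R3 @ bar 1 tick 0 v(1, 2): A3 above G3
  -> R3 @ bar 1 tick 1 v(1, 2): A3 above G3
  -> R3 @ bar 1 tick 2 v(1, 2): A3 above G3
  -> R3 @ bar 1 tick 3 v(1, 2): A3 above G3
  -> R2 @ bar 2 tick 0 v(0, 2): C3/G3 P5 -> D3/D4 P8 similar
  -> R3 @ bar 3 tick 0 v(1, 2): E5 above C4
  -> R4 @ bar 3 tick 0 v(0, 1): F3/E5 M7 untreated
  -> R7 @ bar 3 tick 0 v(1,): A3->E5 leap 19st
  -> R3 @ bar 3 tick 1 v(1, 2): E5 above C4
  -> R3 @ bar 3 tick 2 v(1, 2): E5 above C4
  -> R3 @ bar 3 tick 3 v(1, 2): E5 above C4
  -> R1 @ bar 4 tick 0 v(0, 2): F3/C4 P5 -> D3/A3 P5 similar
  -> R3 @ bar 4 tick 0 v(1, 2): B3 above A3
  -> R7 @ bar 4 tick 0 v(1,): E5->B3 leap 17st
  -> R3 @ bar 4 tick 1 v(1, 2): B3 above A3
  -> R3 @ bar 4 tick 2 v(1, 2): B3 above A3
  -> R3 @ bar 4 tick 3 v(1, 2): B3 above A3
  -> R8 @ bar 5 tick 0 v(0, 2): penult P8 not 3rd/6th
  -> R2 @ bar 6 tick 0 v(0, 1): D3/B3 M6 -> E3/E4 P8 similar
  -> R6 @ bar 6 tick 3 v(0, 2): closes on m3

(0, 0, R5, (0, 2))
(1, 0, R2, (0, 2))
(1, 0, R3, (1, 2))
(1, 1, R3, (1, 2))
(1, 2, R3, (1, 2))
(1, 3, R3, (1, 2))
(2, 0, R2, (0, 2))
(3, 0, R3, (1, 2))
(3, 0, R4, (0, 1))
(3, 0, R7, (1,))
(3, 1, R3, (1, 2))
(3, 2, R3, (1, 2))
(3, 3, R3, (1, 2))
(4, 0, R1, (0, 2))
(4, 0, R3, (1, 2))
(4, 0, R7, (1,))
(4, 1, R3, (1, 2))
(4, 2, R3, (1, 2))
(4, 3, R3, (1, 2))
(5, 0, R8, (0, 2))
(6, 0, R2, (0, 1))
(6, 3, R6, (0, 2))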